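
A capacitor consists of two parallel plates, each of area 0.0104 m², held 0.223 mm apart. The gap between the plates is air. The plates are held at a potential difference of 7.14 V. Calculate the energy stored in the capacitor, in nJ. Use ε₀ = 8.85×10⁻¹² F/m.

10.5 nJ

C = ε₀A/d = 8.85×10⁻¹² × 1.04×10⁻² / 2.23×10⁻⁴ = 4.13×10⁻¹⁰ F.
U = ½CV² = ½ × 4.13×10⁻¹⁰ × (7.14)² = 1.05×10⁻⁸ J.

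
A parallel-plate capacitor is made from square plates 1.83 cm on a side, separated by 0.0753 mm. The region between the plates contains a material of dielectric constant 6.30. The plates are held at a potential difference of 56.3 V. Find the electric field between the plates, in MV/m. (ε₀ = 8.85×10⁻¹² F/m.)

E = V/d = 56.3 / 7.53×10⁻⁵ = 7.48×10⁵ V/m.

0.748 MV/m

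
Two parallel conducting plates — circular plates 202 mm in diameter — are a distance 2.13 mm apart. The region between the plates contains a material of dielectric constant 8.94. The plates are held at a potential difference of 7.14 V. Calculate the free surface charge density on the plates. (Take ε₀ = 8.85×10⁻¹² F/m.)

A = π(202/2 mm)² = 3.20×10⁻² m².
C = κε₀A/d = 8.94 × 8.85×10⁻¹² × 3.20×10⁻² / 2.13×10⁻³ = 1.19×10⁻⁹ F.
σ = Q/A = CV/A = 1.19×10⁻⁹ × 7.14 / 3.20×10⁻² = 2.65×10⁻⁷ C/m².

265 nC/m²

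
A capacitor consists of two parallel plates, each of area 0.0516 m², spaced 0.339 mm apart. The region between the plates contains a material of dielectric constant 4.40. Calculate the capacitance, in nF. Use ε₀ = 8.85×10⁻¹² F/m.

C = κε₀A/d = 4.40 × 8.85×10⁻¹² × 5.16×10⁻² / 3.39×10⁻⁴ = 5.93×10⁻⁹ F.

C ≈ 5.93 nF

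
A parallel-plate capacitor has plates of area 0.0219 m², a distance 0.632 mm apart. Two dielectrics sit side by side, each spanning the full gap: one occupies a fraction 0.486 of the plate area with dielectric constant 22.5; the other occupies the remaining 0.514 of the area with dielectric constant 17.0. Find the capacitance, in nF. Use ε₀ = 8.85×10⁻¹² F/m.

Side-by-side slabs ⇒ two capacitors in parallel, each spanning the full gap.
C₁ = κ₁ε₀A₁/d = 22.5 × 8.85×10⁻¹² × 1.06×10⁻² / 6.32×10⁻⁴ = 3.35×10⁻⁹ F.
C₂ = κ₂ε₀A₂/d = 17.0 × 8.85×10⁻¹² × 1.13×10⁻² / 6.32×10⁻⁴ = 2.68×10⁻⁹ F.
C = C₁ + C₂ = 6.03×10⁻⁹ F.

6.03 nF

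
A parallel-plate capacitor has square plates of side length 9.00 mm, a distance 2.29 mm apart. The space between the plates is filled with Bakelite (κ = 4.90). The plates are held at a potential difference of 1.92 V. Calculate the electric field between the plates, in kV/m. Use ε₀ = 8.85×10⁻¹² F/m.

E ≈ 0.838 kV/m

E = V/d = 1.92 / 2.29×10⁻³ = 8.38×10² V/m.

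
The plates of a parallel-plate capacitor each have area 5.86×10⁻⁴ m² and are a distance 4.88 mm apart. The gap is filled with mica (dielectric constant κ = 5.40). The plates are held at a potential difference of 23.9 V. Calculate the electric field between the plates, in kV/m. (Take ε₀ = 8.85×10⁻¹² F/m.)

E = V/d = 23.9 / 4.88×10⁻³ = 4.90×10³ V/m.

E ≈ 4.90 kV/m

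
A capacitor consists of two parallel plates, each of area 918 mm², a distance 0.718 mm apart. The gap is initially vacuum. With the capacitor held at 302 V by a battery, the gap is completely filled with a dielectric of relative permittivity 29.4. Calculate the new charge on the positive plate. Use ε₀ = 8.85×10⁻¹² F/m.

A = 918 mm² = 9.18×10⁻⁴ m².
Initially C₁ = ε₀A/d = 8.85×10⁻¹² × 9.18×10⁻⁴ / 7.18×10⁻⁴ = 1.13×10⁻¹¹ F.
Q₁ = 3.42×10⁻⁹ C.
Battery connected ⇒ V is held fixed. C₂ = 29.4 C₁ and Q = CV, so Q₂/Q₁ = C₂/C₁ = 29.4.
Q₂ = 29.4 × 3.42×10⁻⁹ = 1.00×10⁻⁷ C.

Q ≈ 100 nC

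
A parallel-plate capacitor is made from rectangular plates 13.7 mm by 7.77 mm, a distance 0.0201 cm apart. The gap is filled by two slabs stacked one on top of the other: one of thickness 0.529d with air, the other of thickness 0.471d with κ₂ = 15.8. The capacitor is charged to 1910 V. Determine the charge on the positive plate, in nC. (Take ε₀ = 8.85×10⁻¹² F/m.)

Q ≈ 16.0 nC

A = 13.7 × 7.77 mm² = 1.06×10⁻⁴ m².
Stacked slabs ⇒ two capacitors in series, each with the full plate area.
C₁ = κ₁ε₀A/d₁ = 1.00 × 8.85×10⁻¹² × 1.06×10⁻⁴ / 1.06×10⁻⁴ = 8.86×10⁻¹² F.
C₂ = κ₂ε₀A/d₂ = 15.8 × 8.85×10⁻¹² × 1.06×10⁻⁴ / 9.47×10⁻⁵ = 1.57×10⁻¹⁰ F.
C = (1/C₁ + 1/C₂)⁻¹ = 8.39×10⁻¹² F.
Q = CV = 8.39×10⁻¹² × 1910 = 1.60×10⁻⁸ C.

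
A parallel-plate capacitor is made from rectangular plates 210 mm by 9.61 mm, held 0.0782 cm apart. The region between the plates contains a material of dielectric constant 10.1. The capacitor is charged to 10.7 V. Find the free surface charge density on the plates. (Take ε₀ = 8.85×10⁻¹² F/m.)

A = 210 × 9.61 mm² = 2.02×10⁻³ m².
C = κε₀A/d = 10.1 × 8.85×10⁻¹² × 2.02×10⁻³ / 7.82×10⁻⁴ = 2.31×10⁻¹⁰ F.
σ = Q/A = CV/A = 2.31×10⁻¹⁰ × 10.7 / 2.02×10⁻³ = 1.22×10⁻⁶ C/m².

σ ≈ 1.22 μC/m²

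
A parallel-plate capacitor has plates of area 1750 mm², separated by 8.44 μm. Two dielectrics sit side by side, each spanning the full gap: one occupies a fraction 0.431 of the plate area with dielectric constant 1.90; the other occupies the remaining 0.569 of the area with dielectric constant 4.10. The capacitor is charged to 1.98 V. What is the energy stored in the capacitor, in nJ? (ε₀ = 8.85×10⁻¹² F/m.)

A = 1750 mm² = 1.75×10⁻³ m².
Side-by-side slabs ⇒ two capacitors in parallel, each spanning the full gap.
C₁ = κ₁ε₀A₁/d = 1.90 × 8.85×10⁻¹² × 7.54×10⁻⁴ / 8.44×10⁻⁶ = 1.50×10⁻⁹ F.
C₂ = κ₂ε₀A₂/d = 4.10 × 8.85×10⁻¹² × 9.96×10⁻⁴ / 8.44×10⁻⁶ = 4.28×10⁻⁹ F.
C = C₁ + C₂ = 5.78×10⁻⁹ F.
U = ½CV² = ½ × 5.78×10⁻⁹ × (1.98)² = 1.13×10⁻⁸ J.

U ≈ 11.3 nJ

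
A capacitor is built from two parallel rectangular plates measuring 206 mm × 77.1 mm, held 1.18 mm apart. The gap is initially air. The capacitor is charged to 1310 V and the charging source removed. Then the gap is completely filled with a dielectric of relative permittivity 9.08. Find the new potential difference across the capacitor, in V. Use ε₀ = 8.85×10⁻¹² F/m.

A = 206 × 77.1 mm² = 1.59×10⁻² m².
Initially C₁ = ε₀A/d = 8.85×10⁻¹² × 1.59×10⁻² / 1.18×10⁻³ = 1.19×10⁻¹⁰ F.
V₁ = 1.31×10³ V.
Isolated ⇒ Q is held fixed. C₂ = 9.08 C₁ and V = Q/C, so V₂/V₁ = C₁/C₂ = 0.110.
V₂ = 0.110 × 1.31×10³ = 1.44×10² V.

144 V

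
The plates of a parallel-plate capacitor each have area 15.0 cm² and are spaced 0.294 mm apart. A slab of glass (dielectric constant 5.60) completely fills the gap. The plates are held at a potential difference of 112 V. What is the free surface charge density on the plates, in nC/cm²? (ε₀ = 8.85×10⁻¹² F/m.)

σ ≈ 1.89 nC/cm²

A = 15.0 cm² = 1.50×10⁻³ m².
C = κε₀A/d = 5.60 × 8.85×10⁻¹² × 1.50×10⁻³ / 2.94×10⁻⁴ = 2.53×10⁻¹⁰ F.
σ = Q/A = CV/A = 2.53×10⁻¹⁰ × 112 / 1.50×10⁻³ = 1.89×10⁻⁵ C/m².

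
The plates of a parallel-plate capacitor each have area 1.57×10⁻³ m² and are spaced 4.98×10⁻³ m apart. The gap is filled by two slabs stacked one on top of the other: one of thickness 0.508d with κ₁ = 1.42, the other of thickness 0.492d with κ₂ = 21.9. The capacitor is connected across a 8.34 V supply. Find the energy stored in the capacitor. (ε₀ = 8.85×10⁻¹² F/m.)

255 pJ

Stacked slabs ⇒ two capacitors in series, each with the full plate area.
C₁ = κ₁ε₀A/d₁ = 1.42 × 8.85×10⁻¹² × 1.57×10⁻³ / 2.53×10⁻³ = 7.80×10⁻¹² F.
C₂ = κ₂ε₀A/d₂ = 21.9 × 8.85×10⁻¹² × 1.57×10⁻³ / 2.45×10⁻³ = 1.24×10⁻¹⁰ F.
C = (1/C₁ + 1/C₂)⁻¹ = 7.34×10⁻¹² F.
U = ½CV² = ½ × 7.34×10⁻¹² × (8.34)² = 2.55×10⁻¹⁰ J.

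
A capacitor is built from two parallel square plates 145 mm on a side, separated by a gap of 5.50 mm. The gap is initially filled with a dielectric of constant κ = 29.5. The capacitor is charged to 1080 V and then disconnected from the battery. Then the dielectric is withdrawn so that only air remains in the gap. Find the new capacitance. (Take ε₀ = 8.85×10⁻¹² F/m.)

33.8 pF

A = (145 mm)² = 2.10×10⁻² m².
Initially C₁ = κε₀A/d = 29.5 × 8.85×10⁻¹² × 2.10×10⁻² / 5.50×10⁻³ = 9.98×10⁻¹⁰ F.
C = κε₀A/d scales with κ, so C₂/C₁ = 1/κ = 1/29.5 = 0.0339.
C₂ = 0.0339 × 9.98×10⁻¹⁰ = 3.38×10⁻¹¹ F.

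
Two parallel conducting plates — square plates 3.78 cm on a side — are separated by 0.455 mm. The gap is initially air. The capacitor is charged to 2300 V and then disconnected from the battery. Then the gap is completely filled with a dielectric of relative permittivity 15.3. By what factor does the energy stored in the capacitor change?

0.0654

Isolated ⇒ Q is held fixed.
C₂ = 15.3 C₁ and U = Q²/(2C), so U₂/U₁ = C₁/C₂ = 0.0654.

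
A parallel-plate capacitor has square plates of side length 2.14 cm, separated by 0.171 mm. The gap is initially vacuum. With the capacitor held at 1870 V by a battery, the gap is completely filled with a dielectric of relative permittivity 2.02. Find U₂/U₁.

Battery connected ⇒ V is held fixed.
C₂ = 2.02 C₁ and U = ½CV², so U₂/U₁ = C₂/C₁ = 2.02.

2.02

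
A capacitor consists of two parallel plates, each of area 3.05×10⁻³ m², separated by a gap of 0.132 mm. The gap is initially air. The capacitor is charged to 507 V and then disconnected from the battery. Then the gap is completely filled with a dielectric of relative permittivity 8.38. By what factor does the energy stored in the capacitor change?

Isolated ⇒ Q is held fixed.
C₂ = 8.38 C₁ and U = Q²/(2C), so U₂/U₁ = C₁/C₂ = 0.119.

U₂/U₁ ≈ 0.119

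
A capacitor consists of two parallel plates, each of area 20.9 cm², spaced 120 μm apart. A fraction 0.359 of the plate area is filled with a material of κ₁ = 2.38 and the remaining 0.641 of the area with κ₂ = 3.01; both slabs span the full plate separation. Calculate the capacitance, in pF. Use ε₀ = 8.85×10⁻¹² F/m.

A = 20.9 cm² = 2.09×10⁻³ m².
Side-by-side slabs ⇒ two capacitors in parallel, each spanning the full gap.
C₁ = κ₁ε₀A₁/d = 2.38 × 8.85×10⁻¹² × 7.50×10⁻⁴ / 1.20×10⁻⁴ = 1.32×10⁻¹⁰ F.
C₂ = κ₂ε₀A₂/d = 3.01 × 8.85×10⁻¹² × 1.34×10⁻³ / 1.20×10⁻⁴ = 2.97×10⁻¹⁰ F.
C = C₁ + C₂ = 4.29×10⁻¹⁰ F.

C ≈ 429 pF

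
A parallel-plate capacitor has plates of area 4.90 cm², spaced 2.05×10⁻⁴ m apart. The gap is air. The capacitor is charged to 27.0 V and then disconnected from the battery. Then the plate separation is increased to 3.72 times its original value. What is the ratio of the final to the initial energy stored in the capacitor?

Isolated ⇒ Q is held fixed.
C₂ = 0.269 C₁ and U = Q²/(2C), so U₂/U₁ = C₁/C₂ = 3.72.

U₂/U₁ ≈ 3.72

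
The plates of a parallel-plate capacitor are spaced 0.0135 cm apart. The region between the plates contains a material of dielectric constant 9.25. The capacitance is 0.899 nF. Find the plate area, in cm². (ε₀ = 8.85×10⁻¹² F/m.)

A = Cd/(κε₀) = 8.99×10⁻¹⁰ × 1.35×10⁻⁴ / (9.25 × 8.85×10⁻¹²) = 1.48×10⁻³ m².

A ≈ 14.8 cm²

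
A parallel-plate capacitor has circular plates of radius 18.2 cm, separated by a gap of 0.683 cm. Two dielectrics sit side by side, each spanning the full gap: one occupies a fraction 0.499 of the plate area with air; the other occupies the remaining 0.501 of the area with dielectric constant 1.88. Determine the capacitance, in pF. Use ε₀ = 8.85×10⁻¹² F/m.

C ≈ 194 pF

A = π(18.2 cm)² = 0.104 m².
Side-by-side slabs ⇒ two capacitors in parallel, each spanning the full gap.
C₁ = κ₁ε₀A₁/d = 1.00 × 8.85×10⁻¹² × 5.19×10⁻² / 6.83×10⁻³ = 6.73×10⁻¹¹ F.
C₂ = κ₂ε₀A₂/d = 1.88 × 8.85×10⁻¹² × 5.21×10⁻² / 6.83×10⁻³ = 1.27×10⁻¹⁰ F.
C = C₁ + C₂ = 1.94×10⁻¹⁰ F.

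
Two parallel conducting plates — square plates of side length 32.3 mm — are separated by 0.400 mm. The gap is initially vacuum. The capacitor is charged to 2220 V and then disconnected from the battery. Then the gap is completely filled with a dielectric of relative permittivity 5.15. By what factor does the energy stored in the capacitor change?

U₂/U₁ ≈ 0.194

Isolated ⇒ Q is held fixed.
C₂ = 5.15 C₁ and U = Q²/(2C), so U₂/U₁ = C₁/C₂ = 0.194.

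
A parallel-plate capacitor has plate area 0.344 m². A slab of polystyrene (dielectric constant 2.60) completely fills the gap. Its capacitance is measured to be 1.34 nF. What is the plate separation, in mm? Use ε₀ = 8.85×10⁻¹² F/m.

d = κε₀A/C = 2.60 × 8.85×10⁻¹² × 0.344 / 1.34×10⁻⁹ = 5.91×10⁻³ m.

d ≈ 5.91 mm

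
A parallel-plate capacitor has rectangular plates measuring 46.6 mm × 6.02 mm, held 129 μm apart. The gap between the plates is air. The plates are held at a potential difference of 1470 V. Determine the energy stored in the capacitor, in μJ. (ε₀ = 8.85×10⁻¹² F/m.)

20.8 μJ

A = 46.6 × 6.02 mm² = 2.81×10⁻⁴ m².
C = ε₀A/d = 8.85×10⁻¹² × 2.81×10⁻⁴ / 1.29×10⁻⁴ = 1.92×10⁻¹¹ F.
U = ½CV² = ½ × 1.92×10⁻¹¹ × (1470)² = 2.08×10⁻⁵ J.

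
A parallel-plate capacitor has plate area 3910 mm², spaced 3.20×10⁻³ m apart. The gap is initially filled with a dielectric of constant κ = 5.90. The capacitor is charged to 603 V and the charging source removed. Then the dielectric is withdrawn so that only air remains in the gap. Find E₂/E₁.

5.90

Isolated ⇒ Q is held fixed.
V₂ = Q/C₂ = V₁/0.169; E = V/d, so E₂/E₁ = (V₂/V₁)(d₁/d₂) = 5.90.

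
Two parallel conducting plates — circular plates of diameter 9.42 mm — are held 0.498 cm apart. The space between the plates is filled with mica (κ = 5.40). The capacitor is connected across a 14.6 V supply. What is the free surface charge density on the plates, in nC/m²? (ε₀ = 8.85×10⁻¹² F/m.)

σ ≈ 140 nC/m²

A = π(9.42/2 mm)² = 6.97×10⁻⁵ m².
C = κε₀A/d = 5.40 × 8.85×10⁻¹² × 6.97×10⁻⁵ / 4.98×10⁻³ = 6.69×10⁻¹³ F.
σ = Q/A = CV/A = 6.69×10⁻¹³ × 14.6 / 6.97×10⁻⁵ = 1.40×10⁻⁷ C/m².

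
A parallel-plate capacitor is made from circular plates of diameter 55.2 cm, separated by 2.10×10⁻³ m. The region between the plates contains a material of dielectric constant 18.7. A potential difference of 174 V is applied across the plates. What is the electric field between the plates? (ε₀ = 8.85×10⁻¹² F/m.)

E = V/d = 174 / 2.10×10⁻³ = 8.29×10⁴ V/m.

E ≈ 82.9 kV/m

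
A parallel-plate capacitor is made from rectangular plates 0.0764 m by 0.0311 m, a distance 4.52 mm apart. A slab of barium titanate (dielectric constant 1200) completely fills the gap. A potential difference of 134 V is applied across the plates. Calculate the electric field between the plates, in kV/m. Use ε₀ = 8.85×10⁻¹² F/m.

E = V/d = 134 / 4.52×10⁻³ = 2.96×10⁴ V/m.

29.6 kV/m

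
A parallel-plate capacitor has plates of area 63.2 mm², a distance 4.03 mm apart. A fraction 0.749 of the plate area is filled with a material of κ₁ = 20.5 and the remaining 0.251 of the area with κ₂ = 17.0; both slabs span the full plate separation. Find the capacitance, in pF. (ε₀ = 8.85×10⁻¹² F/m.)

A = 63.2 mm² = 6.32×10⁻⁵ m².
Side-by-side slabs ⇒ two capacitors in parallel, each spanning the full gap.
C₁ = κ₁ε₀A₁/d = 20.5 × 8.85×10⁻¹² × 4.73×10⁻⁵ / 4.03×10⁻³ = 2.13×10⁻¹² F.
C₂ = κ₂ε₀A₂/d = 17.0 × 8.85×10⁻¹² × 1.59×10⁻⁵ / 4.03×10⁻³ = 5.92×10⁻¹³ F.
C = C₁ + C₂ = 2.72×10⁻¹² F.

C ≈ 2.72 pF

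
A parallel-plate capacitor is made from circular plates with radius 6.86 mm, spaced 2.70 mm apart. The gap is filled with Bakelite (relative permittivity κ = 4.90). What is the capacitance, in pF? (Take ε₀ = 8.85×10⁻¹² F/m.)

C ≈ 2.37 pF

A = π(6.86 mm)² = 1.48×10⁻⁴ m².
C = κε₀A/d = 4.90 × 8.85×10⁻¹² × 1.48×10⁻⁴ / 2.70×10⁻³ = 2.37×10⁻¹² F.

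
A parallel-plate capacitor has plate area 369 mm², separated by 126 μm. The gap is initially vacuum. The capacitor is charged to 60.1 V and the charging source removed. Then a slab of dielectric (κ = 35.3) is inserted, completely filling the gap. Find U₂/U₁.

0.0283

Isolated ⇒ Q is held fixed.
C₂ = 35.3 C₁ and U = Q²/(2C), so U₂/U₁ = C₁/C₂ = 0.0283.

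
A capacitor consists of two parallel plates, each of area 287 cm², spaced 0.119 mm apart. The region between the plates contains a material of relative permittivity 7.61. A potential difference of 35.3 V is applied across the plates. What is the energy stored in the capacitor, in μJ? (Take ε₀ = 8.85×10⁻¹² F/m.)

U ≈ 10.1 μJ

A = 287 cm² = 2.87×10⁻² m².
C = κε₀A/d = 7.61 × 8.85×10⁻¹² × 2.87×10⁻² / 1.19×10⁻⁴ = 1.62×10⁻⁸ F.
U = ½CV² = ½ × 1.62×10⁻⁸ × (35.3)² = 1.01×10⁻⁵ J.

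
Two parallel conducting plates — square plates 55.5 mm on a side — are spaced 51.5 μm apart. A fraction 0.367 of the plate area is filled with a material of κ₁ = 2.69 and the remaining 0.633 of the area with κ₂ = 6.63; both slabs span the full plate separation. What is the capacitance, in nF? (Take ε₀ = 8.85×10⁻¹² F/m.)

2.74 nF

A = (55.5 mm)² = 3.08×10⁻³ m².
Side-by-side slabs ⇒ two capacitors in parallel, each spanning the full gap.
C₁ = κ₁ε₀A₁/d = 2.69 × 8.85×10⁻¹² × 1.13×10⁻³ / 5.15×10⁻⁵ = 5.23×10⁻¹⁰ F.
C₂ = κ₂ε₀A₂/d = 6.63 × 8.85×10⁻¹² × 1.95×10⁻³ / 5.15×10⁻⁵ = 2.22×10⁻⁹ F.
C = C₁ + C₂ = 2.74×10⁻⁹ F.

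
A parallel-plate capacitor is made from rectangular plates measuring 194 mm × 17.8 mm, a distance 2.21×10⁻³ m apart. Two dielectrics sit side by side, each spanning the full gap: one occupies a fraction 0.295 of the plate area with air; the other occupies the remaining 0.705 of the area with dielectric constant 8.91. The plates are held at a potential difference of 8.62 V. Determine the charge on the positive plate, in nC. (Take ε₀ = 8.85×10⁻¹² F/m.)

A = 194 × 17.8 mm² = 3.45×10⁻³ m².
Side-by-side slabs ⇒ two capacitors in parallel, each spanning the full gap.
C₁ = κ₁ε₀A₁/d = 1.00 × 8.85×10⁻¹² × 1.02×10⁻³ / 2.21×10⁻³ = 4.08×10⁻¹² F.
C₂ = κ₂ε₀A₂/d = 8.91 × 8.85×10⁻¹² × 2.43×10⁻³ / 2.21×10⁻³ = 8.69×10⁻¹¹ F.
C = C₁ + C₂ = 9.09×10⁻¹¹ F.
Q = CV = 9.09×10⁻¹¹ × 8.62 = 7.84×10⁻¹⁰ C.

Q ≈ 0.784 nC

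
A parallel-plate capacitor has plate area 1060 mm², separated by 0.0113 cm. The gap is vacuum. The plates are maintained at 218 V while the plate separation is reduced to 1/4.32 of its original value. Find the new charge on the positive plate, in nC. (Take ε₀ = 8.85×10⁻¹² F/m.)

Q ≈ 78.2 nC

A = 1060 mm² = 1.06×10⁻³ m².
Initially C₁ = ε₀A/d = 8.85×10⁻¹² × 1.06×10⁻³ / 1.13×10⁻⁴ = 8.30×10⁻¹¹ F.
Q₁ = 1.81×10⁻⁸ C.
Battery connected ⇒ V is held fixed. C₂ = 4.32 C₁ and Q = CV, so Q₂/Q₁ = C₂/C₁ = 4.32.
Q₂ = 4.32 × 1.81×10⁻⁸ = 7.82×10⁻⁸ C.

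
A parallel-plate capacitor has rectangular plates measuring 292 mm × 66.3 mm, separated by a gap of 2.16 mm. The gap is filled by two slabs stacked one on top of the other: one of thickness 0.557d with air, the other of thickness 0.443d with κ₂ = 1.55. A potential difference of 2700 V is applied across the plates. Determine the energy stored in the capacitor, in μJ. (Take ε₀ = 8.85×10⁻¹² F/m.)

U ≈ 343 μJ

A = 292 × 66.3 mm² = 1.94×10⁻² m².
Stacked slabs ⇒ two capacitors in series, each with the full plate area.
C₁ = κ₁ε₀A/d₁ = 1.00 × 8.85×10⁻¹² × 1.94×10⁻² / 1.20×10⁻³ = 1.42×10⁻¹⁰ F.
C₂ = κ₂ε₀A/d₂ = 1.55 × 8.85×10⁻¹² × 1.94×10⁻² / 9.57×10⁻⁴ = 2.78×10⁻¹⁰ F.
C = (1/C₁ + 1/C₂)⁻¹ = 9.41×10⁻¹¹ F.
U = ½CV² = ½ × 9.41×10⁻¹¹ × (2700)² = 3.43×10⁻⁴ J.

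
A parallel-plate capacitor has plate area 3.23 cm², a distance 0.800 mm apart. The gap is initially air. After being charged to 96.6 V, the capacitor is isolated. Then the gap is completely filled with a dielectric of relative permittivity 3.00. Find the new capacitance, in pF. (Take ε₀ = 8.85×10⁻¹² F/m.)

10.7 pF

A = 3.23 cm² = 3.23×10⁻⁴ m².
Initially C₁ = ε₀A/d = 8.85×10⁻¹² × 3.23×10⁻⁴ / 8.00×10⁻⁴ = 3.57×10⁻¹² F.
C = κε₀A/d scales with κ, so C₂/C₁ = κ = 3.00.
C₂ = 3.00 × 3.57×10⁻¹² = 1.07×10⁻¹¹ F.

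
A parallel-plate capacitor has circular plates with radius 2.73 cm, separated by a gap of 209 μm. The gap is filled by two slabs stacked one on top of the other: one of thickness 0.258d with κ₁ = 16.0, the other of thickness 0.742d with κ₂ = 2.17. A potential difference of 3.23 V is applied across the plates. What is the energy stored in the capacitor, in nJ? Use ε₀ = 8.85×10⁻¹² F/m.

U ≈ 1.44 nJ

A = π(2.73 cm)² = 2.34×10⁻³ m².
Stacked slabs ⇒ two capacitors in series, each with the full plate area.
C₁ = κ₁ε₀A/d₁ = 16.0 × 8.85×10⁻¹² × 2.34×10⁻³ / 5.39×10⁻⁵ = 6.15×10⁻⁹ F.
C₂ = κ₂ε₀A/d₂ = 2.17 × 8.85×10⁻¹² × 2.34×10⁻³ / 1.55×10⁻⁴ = 2.90×10⁻¹⁰ F.
C = (1/C₁ + 1/C₂)⁻¹ = 2.77×10⁻¹⁰ F.
U = ½CV² = ½ × 2.77×10⁻¹⁰ × (3.23)² = 1.44×10⁻⁹ J.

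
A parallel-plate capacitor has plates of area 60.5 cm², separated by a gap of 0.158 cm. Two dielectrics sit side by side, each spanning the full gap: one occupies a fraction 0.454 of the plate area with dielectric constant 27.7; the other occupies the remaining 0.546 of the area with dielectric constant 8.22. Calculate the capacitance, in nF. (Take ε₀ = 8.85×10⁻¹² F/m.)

0.578 nF

A = 60.5 cm² = 6.05×10⁻³ m².
Side-by-side slabs ⇒ two capacitors in parallel, each spanning the full gap.
C₁ = κ₁ε₀A₁/d = 27.7 × 8.85×10⁻¹² × 2.75×10⁻³ / 1.58×10⁻³ = 4.26×10⁻¹⁰ F.
C₂ = κ₂ε₀A₂/d = 8.22 × 8.85×10⁻¹² × 3.30×10⁻³ / 1.58×10⁻³ = 1.52×10⁻¹⁰ F.
C = C₁ + C₂ = 5.78×10⁻¹⁰ F.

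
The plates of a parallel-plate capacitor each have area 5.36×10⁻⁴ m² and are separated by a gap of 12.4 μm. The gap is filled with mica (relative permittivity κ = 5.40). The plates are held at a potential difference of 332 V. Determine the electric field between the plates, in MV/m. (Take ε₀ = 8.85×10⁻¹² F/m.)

E ≈ 26.8 MV/m

E = V/d = 332 / 1.24×10⁻⁵ = 2.68×10⁷ V/m.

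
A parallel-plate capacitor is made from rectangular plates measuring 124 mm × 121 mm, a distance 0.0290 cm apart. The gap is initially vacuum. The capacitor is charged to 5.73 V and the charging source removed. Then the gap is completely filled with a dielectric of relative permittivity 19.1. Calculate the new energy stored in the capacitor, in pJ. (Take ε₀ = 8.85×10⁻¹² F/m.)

A = 124 × 121 mm² = 1.50×10⁻² m².
Initially C₁ = ε₀A/d = 8.85×10⁻¹² × 1.50×10⁻² / 2.90×10⁻⁴ = 4.58×10⁻¹⁰ F.
U₁ = 7.52×10⁻⁹ J.
Isolated ⇒ Q is held fixed. C₂ = 19.1 C₁ and U = Q²/(2C), so U₂/U₁ = C₁/C₂ = 0.0524.
U₂ = 0.0524 × 7.52×10⁻⁹ = 3.94×10⁻¹⁰ J.

394 pJ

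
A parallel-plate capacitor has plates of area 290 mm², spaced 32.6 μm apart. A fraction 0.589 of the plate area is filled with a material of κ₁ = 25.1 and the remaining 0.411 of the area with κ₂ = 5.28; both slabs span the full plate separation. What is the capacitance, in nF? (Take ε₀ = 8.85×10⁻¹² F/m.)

A = 290 mm² = 2.90×10⁻⁴ m².
Side-by-side slabs ⇒ two capacitors in parallel, each spanning the full gap.
C₁ = κ₁ε₀A₁/d = 25.1 × 8.85×10⁻¹² × 1.71×10⁻⁴ / 3.26×10⁻⁵ = 1.16×10⁻⁹ F.
C₂ = κ₂ε₀A₂/d = 5.28 × 8.85×10⁻¹² × 1.19×10⁻⁴ / 3.26×10⁻⁵ = 1.71×10⁻¹⁰ F.
C = C₁ + C₂ = 1.33×10⁻⁹ F.

C ≈ 1.33 nF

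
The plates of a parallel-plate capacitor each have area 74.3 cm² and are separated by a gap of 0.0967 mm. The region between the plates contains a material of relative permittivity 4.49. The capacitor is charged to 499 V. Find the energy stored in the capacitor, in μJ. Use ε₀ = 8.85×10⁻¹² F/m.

A = 74.3 cm² = 7.43×10⁻³ m².
C = κε₀A/d = 4.49 × 8.85×10⁻¹² × 7.43×10⁻³ / 9.67×10⁻⁵ = 3.05×10⁻⁹ F.
U = ½CV² = ½ × 3.05×10⁻⁹ × (499)² = 3.80×10⁻⁴ J.

380 μJ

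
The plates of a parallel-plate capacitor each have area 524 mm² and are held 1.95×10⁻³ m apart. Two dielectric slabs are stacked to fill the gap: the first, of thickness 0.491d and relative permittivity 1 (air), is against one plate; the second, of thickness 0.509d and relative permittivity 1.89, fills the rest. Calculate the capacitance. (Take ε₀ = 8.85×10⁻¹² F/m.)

A = 524 mm² = 5.24×10⁻⁴ m².
Stacked slabs ⇒ two capacitors in series, each with the full plate area.
C₁ = κ₁ε₀A/d₁ = 1.00 × 8.85×10⁻¹² × 5.24×10⁻⁴ / 9.57×10⁻⁴ = 4.84×10⁻¹² F.
C₂ = κ₂ε₀A/d₂ = 1.89 × 8.85×10⁻¹² × 5.24×10⁻⁴ / 9.93×10⁻⁴ = 8.83×10⁻¹² F.
C = (1/C₁ + 1/C₂)⁻¹ = 3.13×10⁻¹² F.

3.13 pF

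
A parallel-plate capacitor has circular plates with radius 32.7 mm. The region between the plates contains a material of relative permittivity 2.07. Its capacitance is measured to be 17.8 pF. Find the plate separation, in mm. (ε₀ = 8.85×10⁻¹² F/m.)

A = π(32.7 mm)² = 3.36×10⁻³ m².
d = κε₀A/C = 2.07 × 8.85×10⁻¹² × 3.36×10⁻³ / 1.78×10⁻¹¹ = 3.46×10⁻³ m.

d ≈ 3.46 mm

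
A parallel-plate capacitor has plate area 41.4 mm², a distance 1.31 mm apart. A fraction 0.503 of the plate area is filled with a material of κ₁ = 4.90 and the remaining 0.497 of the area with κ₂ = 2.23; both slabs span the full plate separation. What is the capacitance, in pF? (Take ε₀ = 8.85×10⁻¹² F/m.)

C ≈ 0.999 pF

A = 41.4 mm² = 4.14×10⁻⁵ m².
Side-by-side slabs ⇒ two capacitors in parallel, each spanning the full gap.
C₁ = κ₁ε₀A₁/d = 4.90 × 8.85×10⁻¹² × 2.08×10⁻⁵ / 1.31×10⁻³ = 6.89×10⁻¹³ F.
C₂ = κ₂ε₀A₂/d = 2.23 × 8.85×10⁻¹² × 2.06×10⁻⁵ / 1.31×10⁻³ = 3.10×10⁻¹³ F.
C = C₁ + C₂ = 9.99×10⁻¹³ F.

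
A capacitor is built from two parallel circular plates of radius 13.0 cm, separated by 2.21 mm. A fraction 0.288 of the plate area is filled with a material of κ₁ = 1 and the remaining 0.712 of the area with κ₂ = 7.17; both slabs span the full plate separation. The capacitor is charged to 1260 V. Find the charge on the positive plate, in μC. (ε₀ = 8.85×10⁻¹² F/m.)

1.44 μC

A = π(13.0 cm)² = 5.31×10⁻² m².
Side-by-side slabs ⇒ two capacitors in parallel, each spanning the full gap.
C₁ = κ₁ε₀A₁/d = 1.00 × 8.85×10⁻¹² × 1.53×10⁻² / 2.21×10⁻³ = 6.12×10⁻¹¹ F.
C₂ = κ₂ε₀A₂/d = 7.17 × 8.85×10⁻¹² × 3.78×10⁻² / 2.21×10⁻³ = 1.09×10⁻⁹ F.
C = C₁ + C₂ = 1.15×10⁻⁹ F.
Q = CV = 1.15×10⁻⁹ × 1260 = 1.44×10⁻⁶ C.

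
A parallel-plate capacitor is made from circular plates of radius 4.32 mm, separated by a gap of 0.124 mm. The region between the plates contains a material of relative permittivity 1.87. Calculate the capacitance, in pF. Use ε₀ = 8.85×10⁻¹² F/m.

7.82 pF

A = π(4.32 mm)² = 5.86×10⁻⁵ m².
C = κε₀A/d = 1.87 × 8.85×10⁻¹² × 5.86×10⁻⁵ / 1.24×10⁻⁴ = 7.82×10⁻¹² F.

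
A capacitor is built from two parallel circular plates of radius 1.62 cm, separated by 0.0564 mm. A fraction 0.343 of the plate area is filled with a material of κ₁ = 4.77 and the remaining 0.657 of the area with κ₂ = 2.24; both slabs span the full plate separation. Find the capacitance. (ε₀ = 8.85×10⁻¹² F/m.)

A = π(1.62 cm)² = 8.24×10⁻⁴ m².
Side-by-side slabs ⇒ two capacitors in parallel, each spanning the full gap.
C₁ = κ₁ε₀A₁/d = 4.77 × 8.85×10⁻¹² × 2.83×10⁻⁴ / 5.64×10⁻⁵ = 2.12×10⁻¹⁰ F.
C₂ = κ₂ε₀A₂/d = 2.24 × 8.85×10⁻¹² × 5.42×10⁻⁴ / 5.64×10⁻⁵ = 1.90×10⁻¹⁰ F.
C = C₁ + C₂ = 4.02×10⁻¹⁰ F.

402 pF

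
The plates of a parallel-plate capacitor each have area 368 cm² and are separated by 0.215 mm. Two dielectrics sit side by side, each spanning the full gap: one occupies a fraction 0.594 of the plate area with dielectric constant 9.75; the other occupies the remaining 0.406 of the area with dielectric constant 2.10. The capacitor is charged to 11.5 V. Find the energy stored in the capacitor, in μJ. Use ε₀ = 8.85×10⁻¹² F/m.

U ≈ 0.666 μJ

A = 368 cm² = 3.68×10⁻² m².
Side-by-side slabs ⇒ two capacitors in parallel, each spanning the full gap.
C₁ = κ₁ε₀A₁/d = 9.75 × 8.85×10⁻¹² × 2.19×10⁻² / 2.15×10⁻⁴ = 8.77×10⁻⁹ F.
C₂ = κ₂ε₀A₂/d = 2.10 × 8.85×10⁻¹² × 1.49×10⁻² / 2.15×10⁻⁴ = 1.29×10⁻⁹ F.
C = C₁ + C₂ = 1.01×10⁻⁸ F.
U = ½CV² = ½ × 1.01×10⁻⁸ × (11.5)² = 6.66×10⁻⁷ J.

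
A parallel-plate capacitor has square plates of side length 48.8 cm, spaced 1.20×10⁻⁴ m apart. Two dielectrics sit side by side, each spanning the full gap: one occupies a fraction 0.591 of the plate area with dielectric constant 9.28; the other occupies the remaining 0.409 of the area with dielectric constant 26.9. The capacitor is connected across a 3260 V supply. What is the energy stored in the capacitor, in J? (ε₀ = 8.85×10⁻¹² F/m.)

1.54 J

A = (48.8 cm)² = 0.238 m².
Side-by-side slabs ⇒ two capacitors in parallel, each spanning the full gap.
C₁ = κ₁ε₀A₁/d = 9.28 × 8.85×10⁻¹² × 0.141 / 1.20×10⁻⁴ = 9.63×10⁻⁸ F.
C₂ = κ₂ε₀A₂/d = 26.9 × 8.85×10⁻¹² × 9.74×10⁻² / 1.20×10⁻⁴ = 1.93×10⁻⁷ F.
C = C₁ + C₂ = 2.90×10⁻⁷ F.
U = ½CV² = ½ × 2.90×10⁻⁷ × (3260)² = 1.54 J.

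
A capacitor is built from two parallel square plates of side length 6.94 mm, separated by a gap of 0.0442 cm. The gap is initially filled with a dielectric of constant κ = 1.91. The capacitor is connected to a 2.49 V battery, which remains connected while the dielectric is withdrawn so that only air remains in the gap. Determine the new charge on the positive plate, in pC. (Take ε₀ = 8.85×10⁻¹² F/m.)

2.40 pC

A = (6.94 mm)² = 4.82×10⁻⁵ m².
Initially C₁ = κε₀A/d = 1.91 × 8.85×10⁻¹² × 4.82×10⁻⁵ / 4.42×10⁻⁴ = 1.84×10⁻¹² F.
Q₁ = 4.59×10⁻¹² C.
Battery connected ⇒ V is held fixed. C₂ = 0.524 C₁ and Q = CV, so Q₂/Q₁ = C₂/C₁ = 0.524.
Q₂ = 0.524 × 4.59×10⁻¹² = 2.40×10⁻¹² C.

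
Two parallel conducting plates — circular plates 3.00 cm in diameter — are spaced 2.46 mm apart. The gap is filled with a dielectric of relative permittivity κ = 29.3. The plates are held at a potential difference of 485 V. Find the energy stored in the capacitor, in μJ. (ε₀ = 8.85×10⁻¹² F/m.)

8.76 μJ

A = π(3.00/2 cm)² = 7.07×10⁻⁴ m².
C = κε₀A/d = 29.3 × 8.85×10⁻¹² × 7.07×10⁻⁴ / 2.46×10⁻³ = 7.45×10⁻¹¹ F.
U = ½CV² = ½ × 7.45×10⁻¹¹ × (485)² = 8.76×10⁻⁶ J.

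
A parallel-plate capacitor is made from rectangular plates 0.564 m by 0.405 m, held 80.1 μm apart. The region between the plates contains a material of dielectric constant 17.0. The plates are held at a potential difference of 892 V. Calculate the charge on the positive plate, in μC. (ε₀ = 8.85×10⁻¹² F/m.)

Q ≈ 383 μC

A = 0.564 × 0.405 m² = 0.228 m².
C = κε₀A/d = 17.0 × 8.85×10⁻¹² × 0.228 / 8.01×10⁻⁵ = 4.29×10⁻⁷ F.
Q = CV = 4.29×10⁻⁷ × 892 = 3.83×10⁻⁴ C.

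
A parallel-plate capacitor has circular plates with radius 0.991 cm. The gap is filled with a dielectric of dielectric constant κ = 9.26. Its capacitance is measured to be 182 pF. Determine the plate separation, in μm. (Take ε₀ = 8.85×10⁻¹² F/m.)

d ≈ 139 μm

A = π(0.991 cm)² = 3.09×10⁻⁴ m².
d = κε₀A/C = 9.26 × 8.85×10⁻¹² × 3.09×10⁻⁴ / 1.82×10⁻¹⁰ = 1.39×10⁻⁴ m.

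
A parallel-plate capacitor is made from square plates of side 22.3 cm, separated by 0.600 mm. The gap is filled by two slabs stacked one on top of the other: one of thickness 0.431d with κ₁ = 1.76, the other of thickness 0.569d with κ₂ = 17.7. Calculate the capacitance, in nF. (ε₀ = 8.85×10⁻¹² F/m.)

C ≈ 2.65 nF

A = (22.3 cm)² = 4.97×10⁻² m².
Stacked slabs ⇒ two capacitors in series, each with the full plate area.
C₁ = κ₁ε₀A/d₁ = 1.76 × 8.85×10⁻¹² × 4.97×10⁻² / 2.59×10⁻⁴ = 3.00×10⁻⁹ F.
C₂ = κ₂ε₀A/d₂ = 17.7 × 8.85×10⁻¹² × 4.97×10⁻² / 3.41×10⁻⁴ = 2.28×10⁻⁸ F.
C = (1/C₁ + 1/C₂)⁻¹ = 2.65×10⁻⁹ F.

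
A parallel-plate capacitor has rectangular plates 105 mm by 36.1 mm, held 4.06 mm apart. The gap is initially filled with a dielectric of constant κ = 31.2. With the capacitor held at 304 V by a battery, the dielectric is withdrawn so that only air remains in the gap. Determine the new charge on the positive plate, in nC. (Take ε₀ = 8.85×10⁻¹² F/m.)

A = 105 × 36.1 mm² = 3.79×10⁻³ m².
Initially C₁ = κε₀A/d = 31.2 × 8.85×10⁻¹² × 3.79×10⁻³ / 4.06×10⁻³ = 2.58×10⁻¹⁰ F.
Q₁ = 7.84×10⁻⁸ C.
Battery connected ⇒ V is held fixed. C₂ = 0.0321 C₁ and Q = CV, so Q₂/Q₁ = C₂/C₁ = 0.0321.
Q₂ = 0.0321 × 7.84×10⁻⁸ = 2.51×10⁻⁹ C.

2.51 nC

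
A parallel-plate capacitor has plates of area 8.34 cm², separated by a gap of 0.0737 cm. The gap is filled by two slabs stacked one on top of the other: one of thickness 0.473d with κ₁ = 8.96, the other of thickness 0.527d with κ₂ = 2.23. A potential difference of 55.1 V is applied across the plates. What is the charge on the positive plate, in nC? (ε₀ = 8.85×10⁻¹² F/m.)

Q ≈ 1.91 nC

A = 8.34 cm² = 8.34×10⁻⁴ m².
Stacked slabs ⇒ two capacitors in series, each with the full plate area.
C₁ = κ₁ε₀A/d₁ = 8.96 × 8.85×10⁻¹² × 8.34×10⁻⁴ / 3.49×10⁻⁴ = 1.90×10⁻¹⁰ F.
C₂ = κ₂ε₀A/d₂ = 2.23 × 8.85×10⁻¹² × 8.34×10⁻⁴ / 3.88×10⁻⁴ = 4.24×10⁻¹¹ F.
C = (1/C₁ + 1/C₂)⁻¹ = 3.46×10⁻¹¹ F.
Q = CV = 3.46×10⁻¹¹ × 55.1 = 1.91×10⁻⁹ C.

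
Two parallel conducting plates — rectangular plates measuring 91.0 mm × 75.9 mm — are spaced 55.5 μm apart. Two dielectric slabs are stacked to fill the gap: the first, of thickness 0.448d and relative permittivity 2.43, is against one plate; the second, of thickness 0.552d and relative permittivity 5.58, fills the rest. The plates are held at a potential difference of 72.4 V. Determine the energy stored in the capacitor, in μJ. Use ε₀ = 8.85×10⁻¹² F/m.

A = 91.0 × 75.9 mm² = 6.91×10⁻³ m².
Stacked slabs ⇒ two capacitors in series, each with the full plate area.
C₁ = κ₁ε₀A/d₁ = 2.43 × 8.85×10⁻¹² × 6.91×10⁻³ / 2.49×10⁻⁵ = 5.97×10⁻⁹ F.
C₂ = κ₂ε₀A/d₂ = 5.58 × 8.85×10⁻¹² × 6.91×10⁻³ / 3.06×10⁻⁵ = 1.11×10⁻⁸ F.
C = (1/C₁ + 1/C₂)⁻¹ = 3.89×10⁻⁹ F.
U = ½CV² = ½ × 3.89×10⁻⁹ × (72.4)² = 1.02×10⁻⁵ J.

10.2 μJ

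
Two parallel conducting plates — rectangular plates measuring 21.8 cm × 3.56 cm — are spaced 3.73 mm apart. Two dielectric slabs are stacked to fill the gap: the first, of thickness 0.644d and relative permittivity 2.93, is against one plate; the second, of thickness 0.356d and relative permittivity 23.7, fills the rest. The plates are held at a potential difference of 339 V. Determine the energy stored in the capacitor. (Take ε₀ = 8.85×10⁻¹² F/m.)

A = 21.8 × 3.56 cm² = 7.76×10⁻³ m².
Stacked slabs ⇒ two capacitors in series, each with the full plate area.
C₁ = κ₁ε₀A/d₁ = 2.93 × 8.85×10⁻¹² × 7.76×10⁻³ / 2.40×10⁻³ = 8.38×10⁻¹¹ F.
C₂ = κ₂ε₀A/d₂ = 23.7 × 8.85×10⁻¹² × 7.76×10⁻³ / 1.33×10⁻³ = 1.23×10⁻⁹ F.
C = (1/C₁ + 1/C₂)⁻¹ = 7.84×10⁻¹¹ F.
U = ½CV² = ½ × 7.84×10⁻¹¹ × (339)² = 4.51×10⁻⁶ J.

U ≈ 4.51 μJ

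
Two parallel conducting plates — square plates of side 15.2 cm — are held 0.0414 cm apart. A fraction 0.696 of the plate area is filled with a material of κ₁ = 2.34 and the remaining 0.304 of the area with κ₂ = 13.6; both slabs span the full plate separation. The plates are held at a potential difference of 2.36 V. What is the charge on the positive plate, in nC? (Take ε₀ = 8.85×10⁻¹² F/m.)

6.72 nC

A = (15.2 cm)² = 2.31×10⁻² m².
Side-by-side slabs ⇒ two capacitors in parallel, each spanning the full gap.
C₁ = κ₁ε₀A₁/d = 2.34 × 8.85×10⁻¹² × 1.61×10⁻² / 4.14×10⁻⁴ = 8.04×10⁻¹⁰ F.
C₂ = κ₂ε₀A₂/d = 13.6 × 8.85×10⁻¹² × 7.02×10⁻³ / 4.14×10⁻⁴ = 2.04×10⁻⁹ F.
C = C₁ + C₂ = 2.85×10⁻⁹ F.
Q = CV = 2.85×10⁻⁹ × 2.36 = 6.72×10⁻⁹ C.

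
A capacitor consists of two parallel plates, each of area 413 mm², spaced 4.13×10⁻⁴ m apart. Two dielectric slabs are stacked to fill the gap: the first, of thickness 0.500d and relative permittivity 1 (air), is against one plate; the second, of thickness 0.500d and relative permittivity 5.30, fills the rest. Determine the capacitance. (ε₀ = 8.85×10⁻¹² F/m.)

C ≈ 14.9 pF

A = 413 mm² = 4.13×10⁻⁴ m².
Stacked slabs ⇒ two capacitors in series, each with the full plate area.
C₁ = κ₁ε₀A/d₁ = 1.00 × 8.85×10⁻¹² × 4.13×10⁻⁴ / 2.06×10⁻⁴ = 1.77×10⁻¹¹ F.
C₂ = κ₂ε₀A/d₂ = 5.30 × 8.85×10⁻¹² × 4.13×10⁻⁴ / 2.06×10⁻⁴ = 9.38×10⁻¹¹ F.
C = (1/C₁ + 1/C₂)⁻¹ = 1.49×10⁻¹¹ F.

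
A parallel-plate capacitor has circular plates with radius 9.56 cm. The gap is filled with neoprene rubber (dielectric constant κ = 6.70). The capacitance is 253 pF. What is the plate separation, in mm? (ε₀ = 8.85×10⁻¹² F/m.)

d ≈ 6.73 mm

A = π(9.56 cm)² = 2.87×10⁻² m².
d = κε₀A/C = 6.70 × 8.85×10⁻¹² × 2.87×10⁻² / 2.53×10⁻¹⁰ = 6.73×10⁻³ m.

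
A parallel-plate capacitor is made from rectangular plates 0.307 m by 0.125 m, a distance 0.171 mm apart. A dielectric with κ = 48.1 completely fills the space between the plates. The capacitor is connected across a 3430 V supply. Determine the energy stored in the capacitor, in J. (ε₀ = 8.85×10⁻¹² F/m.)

U ≈ 0.562 J

A = 0.307 × 0.125 m² = 3.84×10⁻² m².
C = κε₀A/d = 48.1 × 8.85×10⁻¹² × 3.84×10⁻² / 1.71×10⁻⁴ = 9.55×10⁻⁸ F.
U = ½CV² = ½ × 9.55×10⁻⁸ × (3430)² = 0.562 J.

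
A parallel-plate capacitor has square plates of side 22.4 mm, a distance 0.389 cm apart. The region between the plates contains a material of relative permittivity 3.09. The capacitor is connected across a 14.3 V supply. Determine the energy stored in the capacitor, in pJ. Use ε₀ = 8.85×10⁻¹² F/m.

A = (22.4 mm)² = 5.02×10⁻⁴ m².
C = κε₀A/d = 3.09 × 8.85×10⁻¹² × 5.02×10⁻⁴ / 3.89×10⁻³ = 3.53×10⁻¹² F.
U = ½CV² = ½ × 3.53×10⁻¹² × (14.3)² = 3.61×10⁻¹⁰ J.

U ≈ 361 pJ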